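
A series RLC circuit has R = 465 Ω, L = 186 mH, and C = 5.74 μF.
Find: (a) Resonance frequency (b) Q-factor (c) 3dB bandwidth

Step 1 — Resonance: ω₀ = 1/√(LC) = 1/√(0.186·5.74e-06) = 967.8 rad/s.
Step 2 — f₀ = ω₀/(2π) = 154 Hz.
Step 3 — Series Q: Q = ω₀L/R = 967.8·0.186/465 = 0.3871.
Step 4 — Bandwidth: Δω = ω₀/Q = 2500 rad/s; BW = Δω/(2π) = 397.9 Hz.

(a) f₀ = 154 Hz  (b) Q = 0.3871  (c) BW = 397.9 Hz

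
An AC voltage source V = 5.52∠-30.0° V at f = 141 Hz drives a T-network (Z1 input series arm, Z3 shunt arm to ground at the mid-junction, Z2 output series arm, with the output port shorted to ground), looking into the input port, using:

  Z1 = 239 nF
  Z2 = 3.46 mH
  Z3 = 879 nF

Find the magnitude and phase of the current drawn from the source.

Step 1 — Angular frequency: ω = 2π·f = 2π·141 = 885.9 rad/s.
Step 2 — Component impedances:
  Z1: Z = 1/(jωC) = -j/(ω·C) = 0 - j4723 Ω
  Z2: Z = jωL = j·885.9·0.00346 = 0 + j3.065 Ω
  Z3: Z = 1/(jωC) = -j/(ω·C) = 0 - j1284 Ω
Step 3 — With the output port shorted to ground, the output series arm Z2 runs from the junction to ground; the shunt arm Z3 also runs from the junction to ground. They appear in parallel: Z3 || Z2 = 0 + j3.073 Ω.
Step 4 — Series with input arm Z1: Z_in = Z1 + (Z3 || Z2) = 0 - j4720 Ω = 4720∠-90.0° Ω.
Step 5 — Source phasor: V = 5.52∠-30.0° V = 4.78 - j2.76 V.
Step 6 — Ohm's law: I = V / Z_total = (4.78 - j2.76) / (0 - j4720) = 0.0005848 + j0.001013 A.
Step 7 — Convert to polar: |I| = 0.00117 A, ∠I = 60.0°.

I = 0.00117∠60.0° A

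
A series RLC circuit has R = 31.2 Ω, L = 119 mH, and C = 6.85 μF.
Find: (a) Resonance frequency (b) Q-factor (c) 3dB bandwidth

Step 1 — Resonance condition Im(Z)=0 gives ω₀ = 1/√(LC).
Step 2 — ω₀ = 1/√(0.119·6.85e-06) = 1108 rad/s.
Step 3 — f₀ = ω₀/(2π) = 176.3 Hz.
Step 4 — Series Q: Q = ω₀L/R = 1108·0.119/31.2 = 4.224.
Step 5 — 3dB bandwidth: Δω = ω₀/Q = 262.2 rad/s; BW = Δω/(2π) = 41.73 Hz.

(a) f₀ = 176.3 Hz  (b) Q = 4.224  (c) BW = 41.73 Hz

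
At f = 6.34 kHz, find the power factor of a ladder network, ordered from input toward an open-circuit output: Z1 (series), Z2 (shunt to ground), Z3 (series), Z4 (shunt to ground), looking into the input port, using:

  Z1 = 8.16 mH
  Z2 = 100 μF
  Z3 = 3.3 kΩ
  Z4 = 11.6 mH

Step 1 — Angular frequency: ω = 2π·f = 2π·6340 = 3.984e+04 rad/s.
Step 2 — Component impedances:
  Z1: Z = jωL = j·3.984e+04·0.00816 = 0 + j325.1 Ω
  Z2: Z = 1/(jωC) = -j/(ω·C) = 0 - j0.251 Ω
  Z3: Z = R = 3300 Ω
  Z4: Z = jωL = j·3.984e+04·0.0116 = 0 + j462.1 Ω
Step 3 — Ladder network (open output): work backward from the far end, alternating series and parallel combinations. Z_in = 1.873e-05 + j324.8 Ω = 324.8∠90.0° Ω.
Step 4 — Power factor: PF = cos(φ) = Re(Z)/|Z| = 1.8729e-05/324.81 = 5.766e-08.
Step 5 — Type: Im(Z) = 324.8 ⇒ lagging (phase φ = 90.0°).

PF = 5.766e-08 (lagging, φ = 90.0°)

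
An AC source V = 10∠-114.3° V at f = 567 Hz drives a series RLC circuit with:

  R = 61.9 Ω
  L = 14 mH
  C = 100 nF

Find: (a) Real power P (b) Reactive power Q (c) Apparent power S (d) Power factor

Step 1 — Angular frequency: ω = 2π·f = 2π·567 = 3563 rad/s.
Step 2 — Component impedances:
  R: Z = R = 61.9 Ω
  L: Z = jωL = j·3563·0.014 = 0 + j49.88 Ω
  C: Z = 1/(jωC) = -j/(ω·C) = 0 - j2807 Ω
Step 3 — Series combination: Z_total = R + L + C = 61.9 - j2757 Ω = 2758∠-88.7° Ω.
Step 4 — Source phasor: V = 10∠-114.3° V = -4.115 - j9.114 V.
Step 5 — Current: I = V / Z = 0.003271 - j0.001566 A = 0.003626∠-25.6° A.
Step 6 — Complex power: S = V·I* = 0.0008139 - j0.03625 VA.
Step 7 — Real power: P = Re(S) = 0.0008139 W.
Step 8 — Reactive power: Q = Im(S) = -0.03625 VAR.
Step 9 — Apparent power: |S| = 0.03626 VA.
Step 10 — Power factor: PF = P/|S| = 0.02245 (leading).

(a) P = 0.0008139 W  (b) Q = -0.03625 VAR  (c) S = 0.03626 VA  (d) PF = 0.02245 (leading)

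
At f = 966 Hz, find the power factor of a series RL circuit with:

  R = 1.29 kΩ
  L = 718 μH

Step 1 — Angular frequency: ω = 2π·f = 2π·966 = 6070 rad/s.
Step 2 — Component impedances:
  R: Z = R = 1290 Ω
  L: Z = jωL = j·6070·0.000718 = 0 + j4.358 Ω
Step 3 — Series combination: Z_total = R + L = 1290 + j4.358 Ω = 1290∠0.2° Ω.
Step 4 — Power factor: PF = cos(φ) = Re(Z)/|Z| = 1290/1290 = 1.
Step 5 — Type: Im(Z) = 4.358 ⇒ lagging (phase φ = 0.2°).

PF = 1 (lagging, φ = 0.2°)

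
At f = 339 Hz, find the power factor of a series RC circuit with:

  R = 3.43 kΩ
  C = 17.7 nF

Step 1 — Angular frequency: ω = 2π·f = 2π·339 = 2130 rad/s.
Step 2 — Component impedances:
  R: Z = R = 3430 Ω
  C: Z = 1/(jωC) = -j/(ω·C) = 0 - j2.652e+04 Ω
Step 3 — Series combination: Z_total = R + C = 3430 - j2.652e+04 Ω = 2.675e+04∠-82.6° Ω.
Step 4 — Power factor: PF = cos(φ) = Re(Z)/|Z| = 3430/2.675e+04 = 0.1282.
Step 5 — Type: Im(Z) = -2.652e+04 ⇒ leading (phase φ = -82.6°).

PF = 0.1282 (leading, φ = -82.6°)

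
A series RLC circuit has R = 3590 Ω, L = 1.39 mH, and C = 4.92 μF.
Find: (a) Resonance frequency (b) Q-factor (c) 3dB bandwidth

Step 1 — Resonance condition Im(Z)=0 gives ω₀ = 1/√(LC).
Step 2 — ω₀ = 1/√(0.00139·4.92e-06) = 1.209e+04 rad/s.
Step 3 — f₀ = ω₀/(2π) = 1925 Hz.
Step 4 — Series Q: Q = ω₀L/R = 1.209e+04·0.00139/3590 = 0.004682.
Step 5 — 3dB bandwidth: Δω = ω₀/Q = 2.583e+06 rad/s; BW = Δω/(2π) = 4.111e+05 Hz.

(a) f₀ = 1925 Hz  (b) Q = 0.004682  (c) BW = 4.111e+05 Hz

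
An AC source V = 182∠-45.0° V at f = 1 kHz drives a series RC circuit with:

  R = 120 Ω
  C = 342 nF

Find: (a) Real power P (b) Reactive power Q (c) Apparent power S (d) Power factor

Step 1 — Angular frequency: ω = 2π·f = 2π·1000 = 6283 rad/s.
Step 2 — Component impedances:
  R: Z = R = 120 Ω
  C: Z = 1/(jωC) = -j/(ω·C) = 0 - j465.4 Ω
Step 3 — Series combination: Z_total = R + C = 120 - j465.4 Ω = 480.6∠-75.5° Ω.
Step 4 — Source phasor: V = 182∠-45.0° V = 128.7 - j128.7 V.
Step 5 — Current: I = V / Z = 0.3262 + j0.1924 A = 0.3787∠30.5° A.
Step 6 — Complex power: S = V·I* = 17.21 - j66.74 VA.
Step 7 — Real power: P = Re(S) = 17.21 W.
Step 8 — Reactive power: Q = Im(S) = -66.74 VAR.
Step 9 — Apparent power: |S| = 68.92 VA.
Step 10 — Power factor: PF = P/|S| = 0.2497 (leading).

(a) P = 17.21 W  (b) Q = -66.74 VAR  (c) S = 68.92 VA  (d) PF = 0.2497 (leading)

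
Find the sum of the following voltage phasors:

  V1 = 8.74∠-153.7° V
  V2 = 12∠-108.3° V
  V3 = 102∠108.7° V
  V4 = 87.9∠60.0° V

Step 1 — Convert each phasor to rectangular form:
  V1 = 8.74·(cos(-153.7°) + j·sin(-153.7°)) = -7.835 - j3.872 V
  V2 = 12·(cos(-108.3°) + j·sin(-108.3°)) = -3.768 - j11.39 V
  V3 = 102·(cos(108.7°) + j·sin(108.7°)) = -32.7 + j96.62 V
  V4 = 87.9·(cos(60.0°) + j·sin(60.0°)) = 43.95 + j76.12 V
Step 2 — Sum components: V_total = -0.3557 + j157.5 V.
Step 3 — Convert to polar: |V_total| = 157.5 V, ∠V_total = 90.1°.

V_total = 157.5∠90.1° V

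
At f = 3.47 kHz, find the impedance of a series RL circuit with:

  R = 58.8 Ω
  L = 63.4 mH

Step 1 — Angular frequency: ω = 2π·f = 2π·3470 = 2.18e+04 rad/s.
Step 2 — Component impedances:
  R: Z = R = 58.8 Ω
  L: Z = jωL = j·2.18e+04·0.0634 = 0 + j1382 Ω
Step 3 — Series combination: Z_total = R + L = 58.8 + j1382 Ω = 1384∠87.6° Ω.

Z = 58.8 + j1382 Ω = 1384∠87.6° Ω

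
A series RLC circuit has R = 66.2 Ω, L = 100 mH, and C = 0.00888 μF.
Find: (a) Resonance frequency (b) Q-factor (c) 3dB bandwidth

Step 1 — Resonance: ω₀ = 1/√(LC) = 1/√(0.1·8.88e-09) = 3.356e+04 rad/s.
Step 2 — f₀ = ω₀/(2π) = 5341 Hz.
Step 3 — Series Q: Q = ω₀L/R = 3.356e+04·0.1/66.2 = 50.69.
Step 4 — Bandwidth: Δω = ω₀/Q = 662 rad/s; BW = Δω/(2π) = 105.4 Hz.

(a) f₀ = 5341 Hz  (b) Q = 50.69  (c) BW = 105.4 Hz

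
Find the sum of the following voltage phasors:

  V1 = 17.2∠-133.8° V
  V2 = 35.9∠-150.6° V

Step 1 — Convert each phasor to rectangular form:
  V1 = 17.2·(cos(-133.8°) + j·sin(-133.8°)) = -11.9 - j12.41 V
  V2 = 35.9·(cos(-150.6°) + j·sin(-150.6°)) = -31.28 - j17.62 V
Step 2 — Sum components: V_total = -43.18 - j30.04 V.
Step 3 — Convert to polar: |V_total| = 52.6 V, ∠V_total = -145.2°.

V_total = 52.6∠-145.2° V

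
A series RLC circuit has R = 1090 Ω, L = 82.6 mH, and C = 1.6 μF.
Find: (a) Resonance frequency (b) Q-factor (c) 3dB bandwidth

Step 1 — Resonance condition Im(Z)=0 gives ω₀ = 1/√(LC).
Step 2 — ω₀ = 1/√(0.0826·1.6e-06) = 2751 rad/s.
Step 3 — f₀ = ω₀/(2π) = 437.8 Hz.
Step 4 — Series Q: Q = ω₀L/R = 2751·0.0826/1090 = 0.2085.
Step 5 — 3dB bandwidth: Δω = ω₀/Q = 1.32e+04 rad/s; BW = Δω/(2π) = 2100 Hz.

(a) f₀ = 437.8 Hz  (b) Q = 0.2085  (c) BW = 2100 Hz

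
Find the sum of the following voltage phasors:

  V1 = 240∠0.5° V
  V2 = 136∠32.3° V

Step 1 — Convert each phasor to rectangular form:
  V1 = 240·(cos(0.5°) + j·sin(0.5°)) = 240 + j2.094 V
  V2 = 136·(cos(32.3°) + j·sin(32.3°)) = 115 + j72.67 V
Step 2 — Sum components: V_total = 354.9 + j74.77 V.
Step 3 — Convert to polar: |V_total| = 362.7 V, ∠V_total = 11.9°.

V_total = 362.7∠11.9° V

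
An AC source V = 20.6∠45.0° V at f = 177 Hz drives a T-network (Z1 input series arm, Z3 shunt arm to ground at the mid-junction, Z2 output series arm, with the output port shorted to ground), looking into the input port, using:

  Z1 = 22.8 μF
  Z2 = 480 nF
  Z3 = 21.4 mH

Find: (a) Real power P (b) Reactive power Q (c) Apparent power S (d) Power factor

Step 1 — Angular frequency: ω = 2π·f = 2π·177 = 1112 rad/s.
Step 2 — Component impedances:
  Z1: Z = 1/(jωC) = -j/(ω·C) = 0 - j39.44 Ω
  Z2: Z = 1/(jωC) = -j/(ω·C) = 0 - j1873 Ω
  Z3: Z = jωL = j·1112·0.0214 = 0 + j23.8 Ω
Step 3 — With the output port shorted to ground, the output series arm Z2 runs from the junction to ground; the shunt arm Z3 also runs from the junction to ground. They appear in parallel: Z3 || Z2 = 0 + j24.11 Ω.
Step 4 — Series with input arm Z1: Z_in = Z1 + (Z3 || Z2) = 0 - j15.33 Ω = 15.33∠-90.0° Ω.
Step 5 — Source phasor: V = 20.6∠45.0° V = 14.57 + j14.57 V.
Step 6 — Current: I = V / Z = -0.9501 + j0.9501 A = 1.344∠135.0° A.
Step 7 — Complex power: S = V·I* = 0 - j27.68 VA.
Step 8 — Real power: P = Re(S) = 0 W.
Step 9 — Reactive power: Q = Im(S) = -27.68 VAR.
Step 10 — Apparent power: |S| = 27.68 VA.
Step 11 — Power factor: PF = P/|S| = 0 (leading).

(a) P = 0 W  (b) Q = -27.68 VAR  (c) S = 27.68 VA  (d) PF = 0 (leading)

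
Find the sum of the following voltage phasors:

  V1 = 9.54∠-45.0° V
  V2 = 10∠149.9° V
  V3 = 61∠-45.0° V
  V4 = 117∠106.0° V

Step 1 — Convert each phasor to rectangular form:
  V1 = 9.54·(cos(-45.0°) + j·sin(-45.0°)) = 6.746 - j6.746 V
  V2 = 10·(cos(149.9°) + j·sin(149.9°)) = -8.652 + j5.015 V
  V3 = 61·(cos(-45.0°) + j·sin(-45.0°)) = 43.13 - j43.13 V
  V4 = 117·(cos(106.0°) + j·sin(106.0°)) = -32.25 + j112.5 V
Step 2 — Sum components: V_total = 8.978 + j67.6 V.
Step 3 — Convert to polar: |V_total| = 68.2 V, ∠V_total = 82.4°.

V_total = 68.2∠82.4° V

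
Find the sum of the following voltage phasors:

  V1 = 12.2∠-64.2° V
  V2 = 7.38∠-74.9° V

Step 1 — Convert each phasor to rectangular form:
  V1 = 12.2·(cos(-64.2°) + j·sin(-64.2°)) = 5.31 - j10.98 V
  V2 = 7.38·(cos(-74.9°) + j·sin(-74.9°)) = 1.923 - j7.125 V
Step 2 — Sum components: V_total = 7.232 - j18.11 V.
Step 3 — Convert to polar: |V_total| = 19.5 V, ∠V_total = -68.2°.

V_total = 19.5∠-68.2° V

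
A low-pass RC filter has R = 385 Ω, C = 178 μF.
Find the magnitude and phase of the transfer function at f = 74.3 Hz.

Step 1 — Angular frequency: ω = 2π·74.3 = 466.8 rad/s.
Step 2 — Transfer function: H(jω) = 1/(1 + jωRC).
Step 3 — Denominator: 1 + jωRC = 1 + j·466.8·385·0.000178 = 1 + j31.99.
Step 4 — H = 0.0009761 - j0.03123.
Step 5 — Magnitude: |H| = 0.03124 (-30.1 dB); phase: φ = -88.2°.

|H| = 0.03124 (-30.1 dB), φ = -88.2°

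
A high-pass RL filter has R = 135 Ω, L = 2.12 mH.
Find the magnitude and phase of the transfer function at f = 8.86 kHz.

Step 1 — Angular frequency: ω = 2π·8860 = 5.567e+04 rad/s.
Step 2 — Transfer function: H(jω) = jωL/(R + jωL).
Step 3 — Numerator jωL = j·118; denominator R + jωL = 135 + j118.
Step 4 — H = 0.4332 + j0.4955.
Step 5 — Magnitude: |H| = 0.6582 (-3.6 dB); phase: φ = 48.8°.

|H| = 0.6582 (-3.6 dB), φ = 48.8°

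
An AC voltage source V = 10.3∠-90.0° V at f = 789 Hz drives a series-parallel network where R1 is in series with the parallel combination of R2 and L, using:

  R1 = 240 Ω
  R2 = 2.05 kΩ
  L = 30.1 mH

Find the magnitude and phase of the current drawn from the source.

Step 1 — Angular frequency: ω = 2π·f = 2π·789 = 4957 rad/s.
Step 2 — Component impedances:
  R1: Z = R = 240 Ω
  R2: Z = R = 2050 Ω
  L: Z = jωL = j·4957·0.0301 = 0 + j149.2 Ω
Step 3 — Parallel branch: R2 || L = 1/(1/R2 + 1/L) = 10.8 + j148.4 Ω.
Step 4 — Series with R1: Z_total = R1 + (R2 || L) = 250.8 + j148.4 Ω = 291.4∠30.6° Ω.
Step 5 — Source phasor: V = 10.3∠-90.0° V = 0 - j10.3 V.
Step 6 — Ohm's law: I = V / Z_total = (0 - j10.3) / (250.8 + j148.4) = -0.018 - j0.03041 A.
Step 7 — Convert to polar: |I| = 0.03534 A, ∠I = -120.6°.

I = 0.03534∠-120.6° A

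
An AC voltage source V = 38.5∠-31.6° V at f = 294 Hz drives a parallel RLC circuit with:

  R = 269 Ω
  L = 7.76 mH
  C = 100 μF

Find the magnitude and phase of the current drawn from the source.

Step 1 — Angular frequency: ω = 2π·f = 2π·294 = 1847 rad/s.
Step 2 — Component impedances:
  R: Z = R = 269 Ω
  L: Z = jωL = j·1847·0.00776 = 0 + j14.33 Ω
  C: Z = 1/(jωC) = -j/(ω·C) = 0 - j5.413 Ω
Step 3 — Parallel combination: 1/Z_total = 1/R + 1/L + 1/C; Z_total = 0.281 - j8.689 Ω = 8.694∠-88.1° Ω.
Step 4 — Source phasor: V = 38.5∠-31.6° V = 32.79 - j20.17 V.
Step 5 — Ohm's law: I = V / Z_total = (32.79 - j20.17) / (0.281 - j8.689) = 2.441 + j3.695 A.
Step 6 — Convert to polar: |I| = 4.428 A, ∠I = 56.5°.

I = 4.428∠56.5° A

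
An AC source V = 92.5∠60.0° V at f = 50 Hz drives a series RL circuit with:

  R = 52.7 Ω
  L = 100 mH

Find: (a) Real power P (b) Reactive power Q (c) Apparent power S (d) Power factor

Step 1 — Angular frequency: ω = 2π·f = 2π·50 = 314.2 rad/s.
Step 2 — Component impedances:
  R: Z = R = 52.7 Ω
  L: Z = jωL = j·314.2·0.1 = 0 + j31.42 Ω
Step 3 — Series combination: Z_total = R + L = 52.7 + j31.42 Ω = 61.35∠30.8° Ω.
Step 4 — Source phasor: V = 92.5∠60.0° V = 46.25 + j80.11 V.
Step 5 — Current: I = V / Z = 1.316 + j0.7355 A = 1.508∠29.2° A.
Step 6 — Complex power: S = V·I* = 119.8 + j71.41 VA.
Step 7 — Real power: P = Re(S) = 119.8 W.
Step 8 — Reactive power: Q = Im(S) = 71.41 VAR.
Step 9 — Apparent power: |S| = 139.5 VA.
Step 10 — Power factor: PF = P/|S| = 0.859 (lagging).

(a) P = 119.8 W  (b) Q = 71.41 VAR  (c) S = 139.5 VA  (d) PF = 0.859 (lagging)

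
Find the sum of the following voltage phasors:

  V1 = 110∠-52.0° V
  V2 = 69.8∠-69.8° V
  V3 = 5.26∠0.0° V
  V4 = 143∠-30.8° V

Step 1 — Convert each phasor to rectangular form:
  V1 = 110·(cos(-52.0°) + j·sin(-52.0°)) = 67.72 - j86.68 V
  V2 = 69.8·(cos(-69.8°) + j·sin(-69.8°)) = 24.1 - j65.51 V
  V3 = 5.26·(cos(0.0°) + j·sin(0.0°)) = 5.26 V
  V4 = 143·(cos(-30.8°) + j·sin(-30.8°)) = 122.8 - j73.22 V
Step 2 — Sum components: V_total = 219.9 - j225.4 V.
Step 3 — Convert to polar: |V_total| = 314.9 V, ∠V_total = -45.7°.

V_total = 314.9∠-45.7° V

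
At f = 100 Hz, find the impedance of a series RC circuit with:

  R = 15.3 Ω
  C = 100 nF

Step 1 — Angular frequency: ω = 2π·f = 2π·100 = 628.3 rad/s.
Step 2 — Component impedances:
  R: Z = R = 15.3 Ω
  C: Z = 1/(jωC) = -j/(ω·C) = 0 - j1.592e+04 Ω
Step 3 — Series combination: Z_total = R + C = 15.3 - j1.592e+04 Ω = 1.592e+04∠-89.9° Ω.

Z = 15.3 - j1.592e+04 Ω = 1.592e+04∠-89.9° Ω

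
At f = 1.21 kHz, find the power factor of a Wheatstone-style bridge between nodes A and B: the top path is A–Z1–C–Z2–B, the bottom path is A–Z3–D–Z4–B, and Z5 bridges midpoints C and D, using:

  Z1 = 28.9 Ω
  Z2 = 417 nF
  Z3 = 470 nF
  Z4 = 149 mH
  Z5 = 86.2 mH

Step 1 — Angular frequency: ω = 2π·f = 2π·1210 = 7603 rad/s.
Step 2 — Component impedances:
  Z1: Z = R = 28.9 Ω
  Z2: Z = 1/(jωC) = -j/(ω·C) = 0 - j315.4 Ω
  Z3: Z = 1/(jωC) = -j/(ω·C) = 0 - j279.9 Ω
  Z4: Z = jωL = j·7603·0.149 = 0 + j1133 Ω
  Z5: Z = jωL = j·7603·0.0862 = 0 + j655.3 Ω
Step 3 — Bridge requires nodal analysis (the Z5 bridge couples midpoints C and D, so the two paths cannot be reduced to a simple series/parallel combination). Setting node B to ground and injecting 1 A at node A, the 3-node admittance system at A, C, D solves to V_A = Z_AB = 184.7 - j554.3 Ω = 584.2∠-71.6° Ω.
Step 4 — Power factor: PF = cos(φ) = Re(Z)/|Z| = 184.66/584.22 = 0.3161.
Step 5 — Type: Im(Z) = -554.3 ⇒ leading (phase φ = -71.6°).

PF = 0.3161 (leading, φ = -71.6°)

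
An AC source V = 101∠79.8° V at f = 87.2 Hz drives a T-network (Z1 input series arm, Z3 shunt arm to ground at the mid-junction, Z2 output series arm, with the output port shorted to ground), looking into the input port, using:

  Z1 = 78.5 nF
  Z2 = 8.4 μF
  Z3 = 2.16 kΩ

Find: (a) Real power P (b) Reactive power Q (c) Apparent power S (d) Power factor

Step 1 — Angular frequency: ω = 2π·f = 2π·87.2 = 547.9 rad/s.
Step 2 — Component impedances:
  Z1: Z = 1/(jωC) = -j/(ω·C) = 0 - j2.325e+04 Ω
  Z2: Z = 1/(jωC) = -j/(ω·C) = 0 - j217.3 Ω
  Z3: Z = R = 2160 Ω
Step 3 — With the output port shorted to ground, the output series arm Z2 runs from the junction to ground; the shunt arm Z3 also runs from the junction to ground. They appear in parallel: Z3 || Z2 = 21.64 - j215.1 Ω.
Step 4 — Series with input arm Z1: Z_in = Z1 + (Z3 || Z2) = 21.64 - j2.347e+04 Ω = 2.347e+04∠-89.9° Ω.
Step 5 — Source phasor: V = 101∠79.8° V = 17.89 + j99.4 V.
Step 6 — Current: I = V / Z = -0.004235 + j0.0007661 A = 0.004304∠169.7° A.
Step 7 — Complex power: S = V·I* = 0.0004009 - j0.4347 VA.
Step 8 — Real power: P = Re(S) = 0.0004009 W.
Step 9 — Reactive power: Q = Im(S) = -0.4347 VAR.
Step 10 — Apparent power: |S| = 0.4347 VA.
Step 11 — Power factor: PF = P/|S| = 0.0009221 (leading).

(a) P = 0.0004009 W  (b) Q = -0.4347 VAR  (c) S = 0.4347 VA  (d) PF = 0.0009221 (leading)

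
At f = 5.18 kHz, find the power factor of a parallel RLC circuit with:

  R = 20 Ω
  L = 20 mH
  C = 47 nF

Step 1 — Angular frequency: ω = 2π·f = 2π·5180 = 3.255e+04 rad/s.
Step 2 — Component impedances:
  R: Z = R = 20 Ω
  L: Z = jωL = j·3.255e+04·0.02 = 0 + j650.9 Ω
  C: Z = 1/(jωC) = -j/(ω·C) = 0 - j653.7 Ω
Step 3 — Parallel combination: 1/Z_total = 1/R + 1/L + 1/C; Z_total = 20 + j0.002616 Ω = 20∠0.0° Ω.
Step 4 — Power factor: PF = cos(φ) = Re(Z)/|Z| = 20/20 = 1.
Step 5 — Type: Im(Z) = 0.002616 ⇒ lagging (phase φ = 0.0°).

PF = 1 (lagging, φ = 0.0°)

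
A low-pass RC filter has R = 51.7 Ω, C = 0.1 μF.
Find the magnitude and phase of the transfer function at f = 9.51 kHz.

Step 1 — Angular frequency: ω = 2π·9510 = 5.975e+04 rad/s.
Step 2 — Transfer function: H(jω) = 1/(1 + jωRC).
Step 3 — Denominator: 1 + jωRC = 1 + j·5.975e+04·51.7·1e-07 = 1 + j0.3089.
Step 4 — H = 0.9129 - j0.282.
Step 5 — Magnitude: |H| = 0.9554 (-0.4 dB); phase: φ = -17.2°.

|H| = 0.9554 (-0.4 dB), φ = -17.2°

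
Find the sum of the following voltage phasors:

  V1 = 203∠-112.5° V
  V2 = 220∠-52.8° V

Step 1 — Convert each phasor to rectangular form:
  V1 = 203·(cos(-112.5°) + j·sin(-112.5°)) = -77.68 - j187.5 V
  V2 = 220·(cos(-52.8°) + j·sin(-52.8°)) = 133 - j175.2 V
Step 2 — Sum components: V_total = 55.33 - j362.8 V.
Step 3 — Convert to polar: |V_total| = 367 V, ∠V_total = -81.3°.

V_total = 367∠-81.3° V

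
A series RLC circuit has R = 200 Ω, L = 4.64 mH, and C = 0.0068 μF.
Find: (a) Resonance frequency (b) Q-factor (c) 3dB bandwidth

Step 1 — Resonance condition Im(Z)=0 gives ω₀ = 1/√(LC).
Step 2 — ω₀ = 1/√(0.00464·6.8e-09) = 1.78e+05 rad/s.
Step 3 — f₀ = ω₀/(2π) = 2.833e+04 Hz.
Step 4 — Series Q: Q = ω₀L/R = 1.78e+05·0.00464/200 = 4.13.
Step 5 — 3dB bandwidth: Δω = ω₀/Q = 4.31e+04 rad/s; BW = Δω/(2π) = 6860 Hz.

(a) f₀ = 2.833e+04 Hz  (b) Q = 4.13  (c) BW = 6860 Hz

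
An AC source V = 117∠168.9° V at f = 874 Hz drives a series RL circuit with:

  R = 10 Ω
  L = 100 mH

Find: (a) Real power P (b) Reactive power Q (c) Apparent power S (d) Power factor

Step 1 — Angular frequency: ω = 2π·f = 2π·874 = 5492 rad/s.
Step 2 — Component impedances:
  R: Z = R = 10 Ω
  L: Z = jωL = j·5492·0.1 = 0 + j549.2 Ω
Step 3 — Series combination: Z_total = R + L = 10 + j549.2 Ω = 549.2∠89.0° Ω.
Step 4 — Source phasor: V = 117∠168.9° V = -114.8 + j22.53 V.
Step 5 — Current: I = V / Z = 0.0372 + j0.2097 A = 0.213∠79.9° A.
Step 6 — Complex power: S = V·I* = 0.4538 + j24.92 VA.
Step 7 — Real power: P = Re(S) = 0.4538 W.
Step 8 — Reactive power: Q = Im(S) = 24.92 VAR.
Step 9 — Apparent power: |S| = 24.92 VA.
Step 10 — Power factor: PF = P/|S| = 0.01821 (lagging).

(a) P = 0.4538 W  (b) Q = 24.92 VAR  (c) S = 24.92 VA  (d) PF = 0.01821 (lagging)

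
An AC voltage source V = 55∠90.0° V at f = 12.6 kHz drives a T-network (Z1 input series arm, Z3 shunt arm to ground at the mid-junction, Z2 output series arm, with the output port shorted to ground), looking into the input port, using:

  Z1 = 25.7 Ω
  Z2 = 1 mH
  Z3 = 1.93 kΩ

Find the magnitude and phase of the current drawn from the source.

Step 1 — Angular frequency: ω = 2π·f = 2π·1.26e+04 = 7.917e+04 rad/s.
Step 2 — Component impedances:
  Z1: Z = R = 25.7 Ω
  Z2: Z = jωL = j·7.917e+04·0.001 = 0 + j79.17 Ω
  Z3: Z = R = 1930 Ω
Step 3 — With the output port shorted to ground, the output series arm Z2 runs from the junction to ground; the shunt arm Z3 also runs from the junction to ground. They appear in parallel: Z3 || Z2 = 3.242 + j79.04 Ω.
Step 4 — Series with input arm Z1: Z_in = Z1 + (Z3 || Z2) = 28.94 + j79.04 Ω = 84.17∠69.9° Ω.
Step 5 — Source phasor: V = 55∠90.0° V = 0 + j55 V.
Step 6 — Ohm's law: I = V / Z_total = (0 + j55) / (28.94 + j79.04) = 0.6136 + j0.2247 A.
Step 7 — Convert to polar: |I| = 0.6535 A, ∠I = 20.1°.

I = 0.6535∠20.1° A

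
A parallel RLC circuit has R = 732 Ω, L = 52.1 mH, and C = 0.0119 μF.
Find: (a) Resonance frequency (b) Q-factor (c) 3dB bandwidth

Step 1 — Resonance: ω₀ = 1/√(LC) = 1/√(0.0521·1.19e-08) = 4.016e+04 rad/s.
Step 2 — f₀ = ω₀/(2π) = 6392 Hz.
Step 3 — Parallel Q: Q = R/(ω₀L) = 732/(4.016e+04·0.0521) = 0.3498.
Step 4 — Bandwidth: Δω = ω₀/Q = 1.148e+05 rad/s; BW = Δω/(2π) = 1.827e+04 Hz.

(a) f₀ = 6392 Hz  (b) Q = 0.3498  (c) BW = 1.827e+04 Hz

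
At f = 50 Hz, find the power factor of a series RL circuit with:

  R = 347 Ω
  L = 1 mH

Step 1 — Angular frequency: ω = 2π·f = 2π·50 = 314.2 rad/s.
Step 2 — Component impedances:
  R: Z = R = 347 Ω
  L: Z = jωL = j·314.2·0.001 = 0 + j0.3142 Ω
Step 3 — Series combination: Z_total = R + L = 347 + j0.3142 Ω = 347∠0.1° Ω.
Step 4 — Power factor: PF = cos(φ) = Re(Z)/|Z| = 347/347 = 1.
Step 5 — Type: Im(Z) = 0.3142 ⇒ lagging (phase φ = 0.1°).

PF = 1 (lagging, φ = 0.1°)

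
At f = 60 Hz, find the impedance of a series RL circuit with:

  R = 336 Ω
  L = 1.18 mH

Step 1 — Angular frequency: ω = 2π·f = 2π·60 = 377 rad/s.
Step 2 — Component impedances:
  R: Z = R = 336 Ω
  L: Z = jωL = j·377·0.00118 = 0 + j0.4448 Ω
Step 3 — Series combination: Z_total = R + L = 336 + j0.4448 Ω = 336∠0.1° Ω.

Z = 336 + j0.4448 Ω = 336∠0.1° Ω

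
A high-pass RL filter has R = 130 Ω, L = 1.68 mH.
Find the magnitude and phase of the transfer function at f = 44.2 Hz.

Step 1 — Angular frequency: ω = 2π·44.2 = 277.7 rad/s.
Step 2 — Transfer function: H(jω) = jωL/(R + jωL).
Step 3 — Numerator jωL = j·0.4666; denominator R + jωL = 130 + j0.4666.
Step 4 — H = 1.288e-05 + j0.003589.
Step 5 — Magnitude: |H| = 0.003589 (-48.9 dB); phase: φ = 89.8°.

|H| = 0.003589 (-48.9 dB), φ = 89.8°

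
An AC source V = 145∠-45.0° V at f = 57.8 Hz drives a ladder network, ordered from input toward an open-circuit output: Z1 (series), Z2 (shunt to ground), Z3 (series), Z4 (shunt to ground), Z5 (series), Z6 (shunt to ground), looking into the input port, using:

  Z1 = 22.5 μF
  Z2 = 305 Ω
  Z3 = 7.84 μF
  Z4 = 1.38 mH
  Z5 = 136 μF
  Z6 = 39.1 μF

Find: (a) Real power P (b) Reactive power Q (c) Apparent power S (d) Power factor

Step 1 — Angular frequency: ω = 2π·f = 2π·57.8 = 363.2 rad/s.
Step 2 — Component impedances:
  Z1: Z = 1/(jωC) = -j/(ω·C) = 0 - j122.4 Ω
  Z2: Z = R = 305 Ω
  Z3: Z = 1/(jωC) = -j/(ω·C) = 0 - j351.2 Ω
  Z4: Z = jωL = j·363.2·0.00138 = 0 + j0.5012 Ω
  Z5: Z = 1/(jωC) = -j/(ω·C) = 0 - j20.25 Ω
  Z6: Z = 1/(jωC) = -j/(ω·C) = 0 - j70.42 Ω
Step 3 — Ladder network (open output): work backward from the far end, alternating series and parallel combinations. Z_in = 173.7 - j273.4 Ω = 323.9∠-57.6° Ω.
Step 4 — Source phasor: V = 145∠-45.0° V = 102.5 - j102.5 V.
Step 5 — Current: I = V / Z = 0.4369 + j0.09748 A = 0.4477∠12.6° A.
Step 6 — Complex power: S = V·I* = 34.8 - j54.79 VA.
Step 7 — Real power: P = Re(S) = 34.8 W.
Step 8 — Reactive power: Q = Im(S) = -54.79 VAR.
Step 9 — Apparent power: |S| = 64.91 VA.
Step 10 — Power factor: PF = P/|S| = 0.5362 (leading).

(a) P = 34.8 W  (b) Q = -54.79 VAR  (c) S = 64.91 VA  (d) PF = 0.5362 (leading)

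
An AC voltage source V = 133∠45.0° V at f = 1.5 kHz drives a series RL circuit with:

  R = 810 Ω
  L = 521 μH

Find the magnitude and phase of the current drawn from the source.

Step 1 — Angular frequency: ω = 2π·f = 2π·1500 = 9425 rad/s.
Step 2 — Component impedances:
  R: Z = R = 810 Ω
  L: Z = jωL = j·9425·0.000521 = 0 + j4.91 Ω
Step 3 — Series combination: Z_total = R + L = 810 + j4.91 Ω = 810∠0.3° Ω.
Step 4 — Source phasor: V = 133∠45.0° V = 94.05 + j94.05 V.
Step 5 — Ohm's law: I = V / Z_total = (94.05 + j94.05) / (810 + j4.91) = 0.1168 + j0.1154 A.
Step 6 — Convert to polar: |I| = 0.1642 A, ∠I = 44.7°.

I = 0.1642∠44.7° A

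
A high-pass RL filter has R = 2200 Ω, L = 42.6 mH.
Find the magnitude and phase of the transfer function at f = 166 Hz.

Step 1 — Angular frequency: ω = 2π·166 = 1043 rad/s.
Step 2 — Transfer function: H(jω) = jωL/(R + jωL).
Step 3 — Numerator jωL = j·44.43; denominator R + jωL = 2200 + j44.43.
Step 4 — H = 0.0004077 + j0.02019.
Step 5 — Magnitude: |H| = 0.02019 (-33.9 dB); phase: φ = 88.8°.

|H| = 0.02019 (-33.9 dB), φ = 88.8°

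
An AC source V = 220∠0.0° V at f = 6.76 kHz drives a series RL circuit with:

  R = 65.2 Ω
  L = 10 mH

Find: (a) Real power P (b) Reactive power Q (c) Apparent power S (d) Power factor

Step 1 — Angular frequency: ω = 2π·f = 2π·6760 = 4.247e+04 rad/s.
Step 2 — Component impedances:
  R: Z = R = 65.2 Ω
  L: Z = jωL = j·4.247e+04·0.01 = 0 + j424.7 Ω
Step 3 — Series combination: Z_total = R + L = 65.2 + j424.7 Ω = 429.7∠81.3° Ω.
Step 4 — Source phasor: V = 220∠0.0° V = 220 V.
Step 5 — Current: I = V / Z = 0.07768 - j0.506 A = 0.512∠-81.3° A.
Step 6 — Complex power: S = V·I* = 17.09 + j111.3 VA.
Step 7 — Real power: P = Re(S) = 17.09 W.
Step 8 — Reactive power: Q = Im(S) = 111.3 VAR.
Step 9 — Apparent power: |S| = 112.6 VA.
Step 10 — Power factor: PF = P/|S| = 0.1517 (lagging).

(a) P = 17.09 W  (b) Q = 111.3 VAR  (c) S = 112.6 VA  (d) PF = 0.1517 (lagging)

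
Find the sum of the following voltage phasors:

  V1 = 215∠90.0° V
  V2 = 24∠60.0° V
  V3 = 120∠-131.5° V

Step 1 — Convert each phasor to rectangular form:
  V1 = 215·(cos(90.0°) + j·sin(90.0°)) = 0 + j215 V
  V2 = 24·(cos(60.0°) + j·sin(60.0°)) = 12 + j20.78 V
  V3 = 120·(cos(-131.5°) + j·sin(-131.5°)) = -79.51 - j89.87 V
Step 2 — Sum components: V_total = -67.51 + j145.9 V.
Step 3 — Convert to polar: |V_total| = 160.8 V, ∠V_total = 114.8°.

V_total = 160.8∠114.8° V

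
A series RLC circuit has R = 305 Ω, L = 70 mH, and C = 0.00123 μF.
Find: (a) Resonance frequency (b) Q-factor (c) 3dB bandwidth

Step 1 — Resonance condition Im(Z)=0 gives ω₀ = 1/√(LC).
Step 2 — ω₀ = 1/√(0.07·1.23e-09) = 1.078e+05 rad/s.
Step 3 — f₀ = ω₀/(2π) = 1.715e+04 Hz.
Step 4 — Series Q: Q = ω₀L/R = 1.078e+05·0.07/305 = 24.73.
Step 5 — 3dB bandwidth: Δω = ω₀/Q = 4357 rad/s; BW = Δω/(2π) = 693.5 Hz.

(a) f₀ = 1.715e+04 Hz  (b) Q = 24.73  (c) BW = 693.5 Hz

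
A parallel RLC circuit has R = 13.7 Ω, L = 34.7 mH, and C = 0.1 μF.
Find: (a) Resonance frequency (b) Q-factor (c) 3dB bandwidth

Step 1 — Resonance: ω₀ = 1/√(LC) = 1/√(0.0347·1e-07) = 1.698e+04 rad/s.
Step 2 — f₀ = ω₀/(2π) = 2702 Hz.
Step 3 — Parallel Q: Q = R/(ω₀L) = 13.7/(1.698e+04·0.0347) = 0.02326.
Step 4 — Bandwidth: Δω = ω₀/Q = 7.299e+05 rad/s; BW = Δω/(2π) = 1.162e+05 Hz.

(a) f₀ = 2702 Hz  (b) Q = 0.02326  (c) BW = 1.162e+05 Hz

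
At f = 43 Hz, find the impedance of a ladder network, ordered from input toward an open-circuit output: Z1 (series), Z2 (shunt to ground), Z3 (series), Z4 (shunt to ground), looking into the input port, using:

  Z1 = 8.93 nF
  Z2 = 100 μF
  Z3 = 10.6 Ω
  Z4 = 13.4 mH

Step 1 — Angular frequency: ω = 2π·f = 2π·43 = 270.2 rad/s.
Step 2 — Component impedances:
  Z1: Z = 1/(jωC) = -j/(ω·C) = 0 - j4.145e+05 Ω
  Z2: Z = 1/(jωC) = -j/(ω·C) = 0 - j37.01 Ω
  Z3: Z = R = 10.6 Ω
  Z4: Z = jωL = j·270.2·0.0134 = 0 + j3.62 Ω
Step 3 — Ladder network (open output): work backward from the far end, alternating series and parallel combinations. Z_in = 11.83 - j4.145e+05 Ω = 4.145e+05∠-90.0° Ω.

Z = 11.83 - j4.145e+05 Ω = 4.145e+05∠-90.0° Ω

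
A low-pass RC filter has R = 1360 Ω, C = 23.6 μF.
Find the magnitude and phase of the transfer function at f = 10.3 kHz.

Step 1 — Angular frequency: ω = 2π·1.03e+04 = 6.472e+04 rad/s.
Step 2 — Transfer function: H(jω) = 1/(1 + jωRC).
Step 3 — Denominator: 1 + jωRC = 1 + j·6.472e+04·1360·2.36e-05 = 1 + j2077.
Step 4 — H = 2.318e-07 - j0.0004814.
Step 5 — Magnitude: |H| = 0.0004814 (-66.3 dB); phase: φ = -90.0°.

|H| = 0.0004814 (-66.3 dB), φ = -90.0°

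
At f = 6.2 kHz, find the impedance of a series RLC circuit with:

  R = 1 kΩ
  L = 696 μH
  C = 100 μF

Step 1 — Angular frequency: ω = 2π·f = 2π·6200 = 3.896e+04 rad/s.
Step 2 — Component impedances:
  R: Z = R = 1000 Ω
  L: Z = jωL = j·3.896e+04·0.000696 = 0 + j27.11 Ω
  C: Z = 1/(jωC) = -j/(ω·C) = 0 - j0.2567 Ω
Step 3 — Series combination: Z_total = R + L + C = 1000 + j26.86 Ω = 1000∠1.5° Ω.

Z = 1000 + j26.86 Ω = 1000∠1.5° Ω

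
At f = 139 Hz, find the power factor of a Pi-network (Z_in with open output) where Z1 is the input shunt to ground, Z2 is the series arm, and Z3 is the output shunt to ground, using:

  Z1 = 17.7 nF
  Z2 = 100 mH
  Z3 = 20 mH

Step 1 — Angular frequency: ω = 2π·f = 2π·139 = 873.4 rad/s.
Step 2 — Component impedances:
  Z1: Z = 1/(jωC) = -j/(ω·C) = 0 - j6.469e+04 Ω
  Z2: Z = jωL = j·873.4·0.1 = 0 + j87.34 Ω
  Z3: Z = jωL = j·873.4·0.02 = 0 + j17.47 Ω
Step 3 — With open output, the series arm Z2 and the output shunt Z3 appear in series to ground: Z2 + Z3 = 0 + j104.8 Ω.
Step 4 — Parallel with input shunt Z1: Z_in = Z1 || (Z2 + Z3) = 0 + j105 Ω = 105∠90.0° Ω.
Step 5 — Power factor: PF = cos(φ) = Re(Z)/|Z| = -0/105 = -0.
Step 6 — Type: Im(Z) = 105 ⇒ lagging (phase φ = 90.0°).

PF = -0 (lagging, φ = 90.0°)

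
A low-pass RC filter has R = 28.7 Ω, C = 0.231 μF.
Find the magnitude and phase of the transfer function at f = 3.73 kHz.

Step 1 — Angular frequency: ω = 2π·3730 = 2.344e+04 rad/s.
Step 2 — Transfer function: H(jω) = 1/(1 + jωRC).
Step 3 — Denominator: 1 + jωRC = 1 + j·2.344e+04·28.7·2.31e-07 = 1 + j0.1554.
Step 4 — H = 0.9764 - j0.1517.
Step 5 — Magnitude: |H| = 0.9881 (-0.1 dB); phase: φ = -8.8°.

|H| = 0.9881 (-0.1 dB), φ = -8.8°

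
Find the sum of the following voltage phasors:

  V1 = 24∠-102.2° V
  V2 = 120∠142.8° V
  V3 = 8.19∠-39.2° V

Step 1 — Convert each phasor to rectangular form:
  V1 = 24·(cos(-102.2°) + j·sin(-102.2°)) = -5.072 - j23.46 V
  V2 = 120·(cos(142.8°) + j·sin(142.8°)) = -95.58 + j72.55 V
  V3 = 8.19·(cos(-39.2°) + j·sin(-39.2°)) = 6.347 - j5.176 V
Step 2 — Sum components: V_total = -94.31 + j43.92 V.
Step 3 — Convert to polar: |V_total| = 104 V, ∠V_total = 155.0°.

V_total = 104∠155.0° V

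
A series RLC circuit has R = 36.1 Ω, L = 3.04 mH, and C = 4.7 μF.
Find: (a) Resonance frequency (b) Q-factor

Step 1 — Resonance condition Im(Z)=0 gives ω₀ = 1/√(LC).
Step 2 — ω₀ = 1/√(0.00304·4.7e-06) = 8366 rad/s.
Step 3 — f₀ = ω₀/(2π) = 1331 Hz.
Step 4 — Series Q: Q = ω₀L/R = 8366·0.00304/36.1 = 0.7045.

(a) f₀ = 1331 Hz  (b) Q = 0.7045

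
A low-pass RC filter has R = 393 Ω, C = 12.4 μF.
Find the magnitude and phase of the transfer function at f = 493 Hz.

Step 1 — Angular frequency: ω = 2π·493 = 3098 rad/s.
Step 2 — Transfer function: H(jω) = 1/(1 + jωRC).
Step 3 — Denominator: 1 + jωRC = 1 + j·3098·393·1.24e-05 = 1 + j15.1.
Step 4 — H = 0.004369 - j0.06596.
Step 5 — Magnitude: |H| = 0.0661 (-23.6 dB); phase: φ = -86.2°.

|H| = 0.0661 (-23.6 dB), φ = -86.2°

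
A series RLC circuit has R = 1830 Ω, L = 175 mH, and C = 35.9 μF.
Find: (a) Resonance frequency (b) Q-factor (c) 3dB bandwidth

Step 1 — Resonance condition Im(Z)=0 gives ω₀ = 1/√(LC).
Step 2 — ω₀ = 1/√(0.175·3.59e-05) = 399 rad/s.
Step 3 — f₀ = ω₀/(2π) = 63.5 Hz.
Step 4 — Series Q: Q = ω₀L/R = 399·0.175/1830 = 0.03815.
Step 5 — 3dB bandwidth: Δω = ω₀/Q = 1.046e+04 rad/s; BW = Δω/(2π) = 1664 Hz.

(a) f₀ = 63.5 Hz  (b) Q = 0.03815  (c) BW = 1664 Hz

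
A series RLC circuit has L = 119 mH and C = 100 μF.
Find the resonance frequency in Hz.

Step 1 — Resonance condition Im(Z)=0 gives ω₀ = 1/√(LC).
Step 2 — ω₀ = 1/√(0.119·0.0001) = 289.9 rad/s.
Step 3 — f₀ = ω₀/(2π) = 46.14 Hz.

f₀ = 46.14 Hz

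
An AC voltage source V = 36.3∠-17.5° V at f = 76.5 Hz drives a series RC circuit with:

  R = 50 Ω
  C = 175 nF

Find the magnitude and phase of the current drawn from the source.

Step 1 — Angular frequency: ω = 2π·f = 2π·76.5 = 480.7 rad/s.
Step 2 — Component impedances:
  R: Z = R = 50 Ω
  C: Z = 1/(jωC) = -j/(ω·C) = 0 - j1.189e+04 Ω
Step 3 — Series combination: Z_total = R + C = 50 - j1.189e+04 Ω = 1.189e+04∠-89.8° Ω.
Step 4 — Source phasor: V = 36.3∠-17.5° V = 34.62 - j10.92 V.
Step 5 — Ohm's law: I = V / Z_total = (34.62 - j10.92) / (50 - j1.189e+04) = 0.0009304 + j0.002908 A.
Step 6 — Convert to polar: |I| = 0.003053 A, ∠I = 72.3°.

I = 0.003053∠72.3° A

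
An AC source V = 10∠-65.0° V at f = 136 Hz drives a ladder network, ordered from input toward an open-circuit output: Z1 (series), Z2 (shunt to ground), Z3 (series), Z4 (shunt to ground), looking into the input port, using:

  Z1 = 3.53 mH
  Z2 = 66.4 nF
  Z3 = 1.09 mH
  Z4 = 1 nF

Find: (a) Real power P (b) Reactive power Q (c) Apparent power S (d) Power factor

Step 1 — Angular frequency: ω = 2π·f = 2π·136 = 854.5 rad/s.
Step 2 — Component impedances:
  Z1: Z = jωL = j·854.5·0.00353 = 0 + j3.016 Ω
  Z2: Z = 1/(jωC) = -j/(ω·C) = 0 - j1.762e+04 Ω
  Z3: Z = jωL = j·854.5·0.00109 = 0 + j0.9314 Ω
  Z4: Z = 1/(jωC) = -j/(ω·C) = 0 - j1.17e+06 Ω
Step 3 — Ladder network (open output): work backward from the far end, alternating series and parallel combinations. Z_in = 0 - j1.736e+04 Ω = 1.736e+04∠-90.0° Ω.
Step 4 — Source phasor: V = 10∠-65.0° V = 4.226 - j9.063 V.
Step 5 — Current: I = V / Z = 0.0005221 + j0.0002434 A = 0.000576∠25.0° A.
Step 6 — Complex power: S = V·I* = 0 - j0.00576 VA.
Step 7 — Real power: P = Re(S) = 0 W.
Step 8 — Reactive power: Q = Im(S) = -0.00576 VAR.
Step 9 — Apparent power: |S| = 0.00576 VA.
Step 10 — Power factor: PF = P/|S| = 0 (leading).

(a) P = 0 W  (b) Q = -0.00576 VAR  (c) S = 0.00576 VA  (d) PF = 0 (leading)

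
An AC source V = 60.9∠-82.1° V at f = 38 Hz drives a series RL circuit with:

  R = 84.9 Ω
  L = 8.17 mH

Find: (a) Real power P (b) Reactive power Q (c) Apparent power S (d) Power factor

Step 1 — Angular frequency: ω = 2π·f = 2π·38 = 238.8 rad/s.
Step 2 — Component impedances:
  R: Z = R = 84.9 Ω
  L: Z = jωL = j·238.8·0.00817 = 0 + j1.951 Ω
Step 3 — Series combination: Z_total = R + L = 84.9 + j1.951 Ω = 84.92∠1.3° Ω.
Step 4 — Source phasor: V = 60.9∠-82.1° V = 8.37 - j60.32 V.
Step 5 — Current: I = V / Z = 0.08222 - j0.7124 A = 0.7171∠-83.4° A.
Step 6 — Complex power: S = V·I* = 43.66 + j1.003 VA.
Step 7 — Real power: P = Re(S) = 43.66 W.
Step 8 — Reactive power: Q = Im(S) = 1.003 VAR.
Step 9 — Apparent power: |S| = 43.67 VA.
Step 10 — Power factor: PF = P/|S| = 0.9997 (lagging).

(a) P = 43.66 W  (b) Q = 1.003 VAR  (c) S = 43.67 VA  (d) PF = 0.9997 (lagging)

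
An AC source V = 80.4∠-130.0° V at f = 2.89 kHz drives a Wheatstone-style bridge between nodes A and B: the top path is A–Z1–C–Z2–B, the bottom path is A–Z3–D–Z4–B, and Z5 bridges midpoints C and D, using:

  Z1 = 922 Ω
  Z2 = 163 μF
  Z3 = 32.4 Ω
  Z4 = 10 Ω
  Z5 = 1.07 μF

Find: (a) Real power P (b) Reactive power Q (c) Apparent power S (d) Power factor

Step 1 — Angular frequency: ω = 2π·f = 2π·2890 = 1.816e+04 rad/s.
Step 2 — Component impedances:
  Z1: Z = R = 922 Ω
  Z2: Z = 1/(jωC) = -j/(ω·C) = 0 - j0.3379 Ω
  Z3: Z = R = 32.4 Ω
  Z4: Z = R = 10 Ω
  Z5: Z = 1/(jωC) = -j/(ω·C) = 0 - j51.47 Ω
Step 3 — Bridge requires nodal analysis (the Z5 bridge couples midpoints C and D, so the two paths cannot be reduced to a simple series/parallel combination). Setting node B to ground and injecting 1 A at node A, the 3-node admittance system at A, C, D solves to V_A = Z_AB = 40.22 - j1.704 Ω = 40.25∠-2.4° Ω.
Step 4 — Source phasor: V = 80.4∠-130.0° V = -51.68 - j61.59 V.
Step 5 — Current: I = V / Z = -1.218 - j1.583 A = 1.997∠-127.6° A.
Step 6 — Complex power: S = V·I* = 160.4 - j6.799 VA.
Step 7 — Real power: P = Re(S) = 160.4 W.
Step 8 — Reactive power: Q = Im(S) = -6.799 VAR.
Step 9 — Apparent power: |S| = 160.6 VA.
Step 10 — Power factor: PF = P/|S| = 0.9991 (leading).

(a) P = 160.4 W  (b) Q = -6.799 VAR  (c) S = 160.6 VA  (d) PF = 0.9991 (leading)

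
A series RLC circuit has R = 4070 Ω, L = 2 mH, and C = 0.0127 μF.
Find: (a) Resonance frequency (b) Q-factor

Step 1 — Resonance condition Im(Z)=0 gives ω₀ = 1/√(LC).
Step 2 — ω₀ = 1/√(0.002·1.27e-08) = 1.984e+05 rad/s.
Step 3 — f₀ = ω₀/(2π) = 3.158e+04 Hz.
Step 4 — Series Q: Q = ω₀L/R = 1.984e+05·0.002/4070 = 0.0975.

(a) f₀ = 3.158e+04 Hz  (b) Q = 0.0975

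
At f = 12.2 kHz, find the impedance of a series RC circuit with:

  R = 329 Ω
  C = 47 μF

Step 1 — Angular frequency: ω = 2π·f = 2π·1.22e+04 = 7.665e+04 rad/s.
Step 2 — Component impedances:
  R: Z = R = 329 Ω
  C: Z = 1/(jωC) = -j/(ω·C) = 0 - j0.2776 Ω
Step 3 — Series combination: Z_total = R + C = 329 - j0.2776 Ω = 329∠-0.0° Ω.

Z = 329 - j0.2776 Ω = 329∠-0.0° Ω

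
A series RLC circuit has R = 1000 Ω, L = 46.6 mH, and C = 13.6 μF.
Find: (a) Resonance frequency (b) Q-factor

Step 1 — Resonance condition Im(Z)=0 gives ω₀ = 1/√(LC).
Step 2 — ω₀ = 1/√(0.0466·1.36e-05) = 1256 rad/s.
Step 3 — f₀ = ω₀/(2π) = 199.9 Hz.
Step 4 — Series Q: Q = ω₀L/R = 1256·0.0466/1000 = 0.05854.

(a) f₀ = 199.9 Hz  (b) Q = 0.05854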